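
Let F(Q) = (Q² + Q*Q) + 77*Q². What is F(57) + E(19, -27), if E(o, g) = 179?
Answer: 256850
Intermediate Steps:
F(Q) = 79*Q² (F(Q) = (Q² + Q²) + 77*Q² = 2*Q² + 77*Q² = 79*Q²)
F(57) + E(19, -27) = 79*57² + 179 = 79*3249 + 179 = 256671 + 179 = 256850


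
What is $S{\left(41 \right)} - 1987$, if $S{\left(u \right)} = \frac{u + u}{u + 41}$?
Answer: $-1986$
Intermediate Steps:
$S{\left(u \right)} = \frac{2 u}{41 + u}$
$S{\left(41 \right)} - 1987 = 2 \cdot 41 \frac{1}{41 + 41} - 1987 = 2 \cdot 41 \cdot \frac{1}{82} - 1987 = 1 - 1987 = -1986$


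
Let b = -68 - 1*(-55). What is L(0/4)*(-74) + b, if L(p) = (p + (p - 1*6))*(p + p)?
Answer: -13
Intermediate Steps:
L(p) = 2*p*(-6 + 2*p) (L(p) = (p + (p - 6))*(2*p) = (p + (-6 + p))*(2*p) = (-6 + 2*p)*(2*p) = 2*p*(-6 + 2*p))
b = -13 (b = -68 + 55 = -13)
L(0/4)*(-74) + b = (4*(0/4)*(-3 + 0/4))*(-74) - 13 = (4*(0*(¼))*(-3 + 0*(¼)))*(-74) - 13 = (4*0*(-3 + 0))*(-74) - 13 = (4*0*(-3))*(-74) - 13 = 0*(-74) - 13 = 0 - 13 = -13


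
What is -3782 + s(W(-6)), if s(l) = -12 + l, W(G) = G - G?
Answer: -3794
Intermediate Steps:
W(G) = 0
-3782 + s(W(-6)) = -3782 + (-12 + 0) = -3782 - 12 = -3794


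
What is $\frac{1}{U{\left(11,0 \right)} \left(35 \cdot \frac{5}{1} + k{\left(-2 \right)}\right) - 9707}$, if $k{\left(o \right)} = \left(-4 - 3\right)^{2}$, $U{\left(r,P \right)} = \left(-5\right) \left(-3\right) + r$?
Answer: $- \frac{1}{3883} \approx -0.00025753$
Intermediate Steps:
$U{\left(r,P \right)} = 15 + r$
$k{\left(o \right)} = 49$ ($k{\left(o \right)} = \left(-7\right)^{2} = 49$)
$\frac{1}{U{\left(11,0 \right)} \left(35 \cdot \frac{5}{1} + k{\left(-2 \right)}\right) - 9707} = \frac{1}{\left(15 + 11\right) \left(35 \cdot \frac{5}{1} + 49\right) - 9707} = \frac{1}{26 \left(35 \cdot 5 \cdot 1 + 49\right) - 9707} = \frac{1}{26 \left(35 \cdot 5 + 49\right) - 9707} = \frac{1}{26 \left(175 + 49\right) - 9707} = \frac{1}{26 \cdot 224 - 9707} = \frac{1}{5824 - 9707} = \frac{1}{-3883} = - \frac{1}{3883}$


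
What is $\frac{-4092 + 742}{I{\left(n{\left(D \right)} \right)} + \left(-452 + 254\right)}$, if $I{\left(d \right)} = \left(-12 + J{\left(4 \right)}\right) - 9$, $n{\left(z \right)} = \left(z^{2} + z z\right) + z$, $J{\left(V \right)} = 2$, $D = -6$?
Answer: $\frac{3350}{217} \approx 15.438$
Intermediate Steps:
$n{\left(z \right)} = z + 2 z^{2}$ ($n{\left(z \right)} = \left(z^{2} + z^{2}\right) + z = 2 z^{2} + z = z + 2 z^{2}$)
$I{\left(d \right)} = -19$ ($I{\left(d \right)} = \left(-12 + 2\right) - 9 = -10 - 9 = -19$)
$\frac{-4092 + 742}{I{\left(n{\left(D \right)} \right)} + \left(-452 + 254\right)} = \frac{-4092 + 742}{-19 + \left(-452 + 254\right)} = - \frac{3350}{-19 - 198} = - \frac{3350}{-217} = \left(-3350\right) \left(- \frac{1}{217}\right) = \frac{3350}{217}$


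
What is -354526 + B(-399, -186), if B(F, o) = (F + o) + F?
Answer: -355510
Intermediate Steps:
B(F, o) = o + 2*F
-354526 + B(-399, -186) = -354526 + (-186 + 2*(-399)) = -354526 + (-186 - 798) = -354526 - 984 = -355510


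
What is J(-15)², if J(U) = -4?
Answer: 16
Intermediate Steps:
J(-15)² = (-4)² = 16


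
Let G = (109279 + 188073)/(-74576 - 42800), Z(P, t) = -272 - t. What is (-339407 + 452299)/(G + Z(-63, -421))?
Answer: 1656351424/2148959 ≈ 770.77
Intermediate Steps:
G = -37169/14672 (G = 297352/(-117376) = 297352*(-1/117376) = -37169/14672 ≈ -2.5333)
(-339407 + 452299)/(G + Z(-63, -421)) = (-339407 + 452299)/(-37169/14672 + (-272 - 1*(-421))) = 112892/(-37169/14672 + (-272 + 421)) = 112892/(-37169/14672 + 149) = 112892/(2148959/14672) = 112892*(14672/2148959) = 1656351424/2148959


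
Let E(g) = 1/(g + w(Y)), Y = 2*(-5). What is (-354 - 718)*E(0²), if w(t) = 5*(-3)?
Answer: 1072/15 ≈ 71.467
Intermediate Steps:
Y = -10
w(t) = -15
E(g) = 1/(-15 + g) (E(g) = 1/(g - 15) = 1/(-15 + g))
(-354 - 718)*E(0²) = (-354 - 718)/(-15 + 0²) = -1072/(-15 + 0) = -1072/(-15) = -1072*(-1/15) = 1072/15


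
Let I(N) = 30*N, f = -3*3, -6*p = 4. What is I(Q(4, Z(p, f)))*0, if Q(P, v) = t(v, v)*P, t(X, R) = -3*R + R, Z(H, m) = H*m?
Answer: 0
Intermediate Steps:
p = -⅔ (p = -⅙*4 = -⅔ ≈ -0.66667)
f = -9
t(X, R) = -2*R
Q(P, v) = -2*P*v (Q(P, v) = (-2*v)*P = -2*P*v)
I(Q(4, Z(p, f)))*0 = (30*(-2*4*(-⅔*(-9))))*0 = (30*(-2*4*6))*0 = (30*(-48))*0 = -1440*0 = 0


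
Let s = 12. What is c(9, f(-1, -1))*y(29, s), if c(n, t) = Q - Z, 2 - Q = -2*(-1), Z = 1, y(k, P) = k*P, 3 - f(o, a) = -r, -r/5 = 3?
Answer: -348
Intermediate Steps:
r = -15 (r = -5*3 = -15)
f(o, a) = -12 (f(o, a) = 3 - (-1)*(-15) = 3 - 1*15 = 3 - 15 = -12)
y(k, P) = P*k
Q = 0 (Q = 2 - (-2)*(-1) = 2 - 1*2 = 2 - 2 = 0)
c(n, t) = -1 (c(n, t) = 0 - 1*1 = 0 - 1 = -1)
c(9, f(-1, -1))*y(29, s) = -12*29 = -1*348 = -348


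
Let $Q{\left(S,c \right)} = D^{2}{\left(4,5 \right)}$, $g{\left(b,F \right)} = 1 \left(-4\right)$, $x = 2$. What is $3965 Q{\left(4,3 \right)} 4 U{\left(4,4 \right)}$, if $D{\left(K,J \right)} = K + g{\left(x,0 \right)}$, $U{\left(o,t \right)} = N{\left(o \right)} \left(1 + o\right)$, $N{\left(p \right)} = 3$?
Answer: $0$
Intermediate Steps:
$g{\left(b,F \right)} = -4$
$U{\left(o,t \right)} = 3 + 3 o$ ($U{\left(o,t \right)} = 3 \left(1 + o\right) = 3 + 3 o$)
$D{\left(K,J \right)} = -4 + K$ ($D{\left(K,J \right)} = K - 4 = -4 + K$)
$Q{\left(S,c \right)} = 0$ ($Q{\left(S,c \right)} = \left(-4 + 4\right)^{2} = 0^{2} = 0$)
$3965 Q{\left(4,3 \right)} 4 U{\left(4,4 \right)} = 3965 \cdot 0 \cdot 4 \left(3 + 3 \cdot 4\right) = 3965 \cdot 0 \left(3 + 12\right) = 3965 \cdot 0 \cdot 15 = 3965 \cdot 0 = 0$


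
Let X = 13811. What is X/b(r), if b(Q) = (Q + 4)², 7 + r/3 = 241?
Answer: 13811/498436 ≈ 0.027709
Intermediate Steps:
r = 702 (r = -21 + 3*241 = -21 + 723 = 702)
b(Q) = (4 + Q)²
X/b(r) = 13811/((4 + 702)²) = 13811/(706²) = 13811/498436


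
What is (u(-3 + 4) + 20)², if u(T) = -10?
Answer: 100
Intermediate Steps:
(u(-3 + 4) + 20)² = (-10 + 20)² = 10² = 100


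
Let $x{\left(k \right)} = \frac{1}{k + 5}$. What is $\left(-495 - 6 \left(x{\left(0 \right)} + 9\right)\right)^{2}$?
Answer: $\frac{7568001}{25} \approx 3.0272 \cdot 10^{5}$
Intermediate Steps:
$x{\left(k \right)} = \frac{1}{5 + k}$
$\left(-495 - 6 \left(x{\left(0 \right)} + 9\right)\right)^{2} = \left(-495 - 6 \left(\frac{1}{5 + 0} + 9\right)\right)^{2} = \left(-495 - 6 \left(\frac{1}{5} + 9\right)\right)^{2} = \left(-495 - \frac{276}{5}\right)^{2} = \left(- \frac{2751}{5}\right)^{2} = \frac{7568001}{25}$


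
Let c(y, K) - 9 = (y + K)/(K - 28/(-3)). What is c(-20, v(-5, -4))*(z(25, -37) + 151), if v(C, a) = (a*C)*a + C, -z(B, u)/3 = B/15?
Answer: 344268/227 ≈ 1516.6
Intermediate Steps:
z(B, u) = -B/5 (z(B, u) = -3*B/15 = -B/5)
v(C, a) = C + C*a² (v(C, a) = (C*a)*a + C = C*a² + C = C + C*a²)
c(y, K) = 9 + (K + y)/(28/3 + K) (c(y, K) = 9 + (y + K)/(K - 28/(-3)) = 9 + (K + y)/(K - 28*(-⅓)) = 9 + (K + y)/(K + 28/3) = 9 + (K + y)/(28/3 + K))
c(-20, v(-5, -4))*(z(25, -37) + 151) = (3*(84 - 20 + 10*(-5*(1 + (-4)²)))/(28 + 3*(-5*(1 + (-4)²))))*(-⅕*25 + 151) = (3*(84 - 20 + 10*(-5*(1 + 16)))/(28 + 3*(-5*(1 + 16))))*(-5 + 151) = (3*(84 - 20 + 10*(-5*17))/(28 + 3*(-5*17)))*146 = (3*(84 - 20 + 10*(-85))/(28 + 3*(-85)))*146 = (3*(84 - 20 - 850)/(28 - 255))*146 = (3*(-786)/(-227))*146 = (3*(-1/227)*(-786))*146 = (2358/227)*146 = 344268/227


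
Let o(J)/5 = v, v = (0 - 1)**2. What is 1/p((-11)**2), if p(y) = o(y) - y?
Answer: -1/116 ≈ -0.0086207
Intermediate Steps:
v = 1 (v = (-1)**2 = 1)
o(J) = 5 (o(J) = 5*1 = 5)
p(y) = 5 - y
1/p((-11)**2) = 1/(5 - 1*(-11)**2) = 1/(5 - 1*121) = 1/(5 - 121) = 1/(-116) = -1/116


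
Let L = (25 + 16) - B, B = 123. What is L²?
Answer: 6724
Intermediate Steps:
L = -82 (L = (25 + 16) - 1*123 = 41 - 123 = -82)
L² = (-82)² = 6724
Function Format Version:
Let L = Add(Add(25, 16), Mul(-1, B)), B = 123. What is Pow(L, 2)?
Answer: 6724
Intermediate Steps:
L = -82 (L = Add(Add(25, 16), Mul(-1, 123)) = Add(41, -123) = -82)
Pow(L, 2) = Pow(-82, 2) = 6724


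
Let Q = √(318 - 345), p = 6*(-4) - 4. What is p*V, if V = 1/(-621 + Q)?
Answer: 161/3571 + 7*I*√3/32139 ≈ 0.045085 + 0.00037725*I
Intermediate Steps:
p = -28 (p = -24 - 4 = -28)
Q = 3*I*√3 (Q = √(-27) = 3*I*√3 ≈ 5.1962*I)
V = 1/(-621 + 3*I*√3) ≈ -0.0016102 - 1.347e-5*I
p*V = -28*(-23/14284 - I*√3/128556) = 161/3571 + 7*I*√3/32139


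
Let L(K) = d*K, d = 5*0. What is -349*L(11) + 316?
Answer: 316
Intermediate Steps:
d = 0
L(K) = 0 (L(K) = 0*K = 0)
-349*L(11) + 316 = -349*0 + 316 = 0 + 316 = 316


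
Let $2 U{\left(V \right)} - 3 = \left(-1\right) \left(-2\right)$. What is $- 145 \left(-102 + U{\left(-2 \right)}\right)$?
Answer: $\frac{28855}{2} \approx 14428.0$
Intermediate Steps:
$U{\left(V \right)} = \frac{5}{2}$ ($U{\left(V \right)} = \frac{3}{2} + \frac{\left(-1\right) \left(-2\right)}{2} = \frac{3}{2} + \frac{1}{2} \cdot 2 = \frac{3}{2} + 1 = \frac{5}{2}$)
$- 145 \left(-102 + U{\left(-2 \right)}\right) = - 145 \left(-102 + \frac{5}{2}\right) = \left(-145\right) \left(- \frac{199}{2}\right) = \frac{28855}{2}$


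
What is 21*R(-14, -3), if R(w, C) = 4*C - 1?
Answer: -273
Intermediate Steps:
R(w, C) = -1 + 4*C
21*R(-14, -3) = 21*(-1 + 4*(-3)) = 21*(-1 - 12) = 21*(-13) = -273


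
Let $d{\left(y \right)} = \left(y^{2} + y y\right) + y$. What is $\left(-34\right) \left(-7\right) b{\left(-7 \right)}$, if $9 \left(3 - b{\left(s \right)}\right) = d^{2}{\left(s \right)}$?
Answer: $- \frac{1964452}{9} \approx -2.1827 \cdot 10^{5}$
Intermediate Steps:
$d{\left(y \right)} = y + 2 y^{2}$ ($d{\left(y \right)} = \left(y^{2} + y^{2}\right) + y = 2 y^{2} + y = y + 2 y^{2}$)
$b{\left(s \right)} = 3 - \frac{s^{2} \left(1 + 2 s\right)^{2}}{9}$ ($b{\left(s \right)} = 3 - \frac{\left(s \left(1 + 2 s\right)\right)^{2}}{9} = 3 - \frac{s^{2} \left(1 + 2 s\right)^{2}}{9}$)
$\left(-34\right) \left(-7\right) b{\left(-7 \right)} = \left(-34\right) \left(-7\right) \left(3 - \frac{\left(-7\right)^{2} \left(1 + 2 \left(-7\right)\right)^{2}}{9}\right) = 238 \left(3 - \frac{49 \left(1 - 14\right)^{2}}{9}\right) = 238 \left(3 - \frac{49 \left(-13\right)^{2}}{9}\right) = 238 \left(3 - \frac{49}{9} \cdot 169\right) = 238 \left(3 - \frac{8281}{9}\right) = 238 \left(- \frac{8254}{9}\right) = - \frac{1964452}{9}$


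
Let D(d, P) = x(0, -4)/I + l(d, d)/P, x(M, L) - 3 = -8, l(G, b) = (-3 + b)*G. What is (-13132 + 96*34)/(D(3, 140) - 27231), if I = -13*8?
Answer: 1026272/2832019 ≈ 0.36238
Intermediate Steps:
l(G, b) = G*(-3 + b)
I = -104
x(M, L) = -5 (x(M, L) = 3 - 8 = -5)
D(d, P) = 5/104 + d*(-3 + d)/P (D(d, P) = -5/(-104) + (d*(-3 + d))/P = -5*(-1/104) + d*(-3 + d)/P = 5/104 + d*(-3 + d)/P)
(-13132 + 96*34)/(D(3, 140) - 27231) = (-13132 + 96*34)/(((5/104)*140 + 3*(-3 + 3))/140 - 27231) = (-13132 + 3264)/((175/26 + 3*0)/140 - 27231) = -9868/((175/26 + 0)/140 - 27231) = -9868/((1/140)*(175/26) - 27231) = -9868/(5/104 - 27231) = -9868/(-2832019/104) = -9868*(-104/2832019) = 1026272/2832019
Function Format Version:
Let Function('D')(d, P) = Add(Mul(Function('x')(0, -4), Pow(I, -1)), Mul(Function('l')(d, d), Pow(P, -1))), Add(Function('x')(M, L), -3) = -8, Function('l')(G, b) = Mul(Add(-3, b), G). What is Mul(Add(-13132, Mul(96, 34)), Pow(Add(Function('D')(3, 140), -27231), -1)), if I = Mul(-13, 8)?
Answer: Rational(1026272, 2832019) ≈ 0.36238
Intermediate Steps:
Function('l')(G, b) = Mul(G, Add(-3, b))
I = -104
Function('x')(M, L) = -5 (Function('x')(M, L) = Add(3, -8) = -5)
Function('D')(d, P) = Add(Rational(5, 104), Mul(d, Pow(P, -1), Add(-3, d))) (Function('D')(d, P) = Add(Mul(-5, Pow(-104, -1)), Mul(Mul(d, Add(-3, d)), Pow(P, -1))) = Add(Mul(-5, Rational(-1, 104)), Mul(d, Pow(P, -1), Add(-3, d))) = Add(Rational(5, 104), Mul(d, Pow(P, -1), Add(-3, d))))
Mul(Add(-13132, Mul(96, 34)), Pow(Add(Function('D')(3, 140), -27231), -1)) = Mul(Add(-13132, Mul(96, 34)), Pow(Add(Mul(Pow(140, -1), Add(Mul(Rational(5, 104), 140), Mul(3, Add(-3, 3)))), -27231), -1)) = Mul(Add(-13132, 3264), Pow(Add(Mul(Rational(1, 140), Add(Rational(175, 26), Mul(3, 0))), -27231), -1)) = Mul(-9868, Pow(Add(Mul(Rational(1, 140), Add(Rational(175, 26), 0)), -27231), -1)) = Mul(-9868, Pow(Add(Mul(Rational(1, 140), Rational(175, 26)), -27231), -1)) = Mul(-9868, Pow(Add(Rational(5, 104), -27231), -1)) = Mul(-9868, Pow(Rational(-2832019, 104), -1)) = Mul(-9868, Rational(-104, 2832019)) = Rational(1026272, 2832019)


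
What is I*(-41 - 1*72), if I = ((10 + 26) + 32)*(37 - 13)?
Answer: -184416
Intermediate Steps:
I = 1632 (I = (36 + 32)*24 = 68*24 = 1632)
I*(-41 - 1*72) = 1632*(-41 - 1*72) = 1632*(-41 - 72) = 1632*(-113) = -184416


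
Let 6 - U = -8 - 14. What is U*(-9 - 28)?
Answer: -1036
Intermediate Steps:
U = 28 (U = 6 - (-8 - 14) = 6 - 1*(-22) = 6 + 22 = 28)
U*(-9 - 28) = 28*(-9 - 28) = 28*(-37) = -1036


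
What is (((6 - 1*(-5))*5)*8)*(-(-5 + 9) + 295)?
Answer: 128040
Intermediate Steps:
(((6 - 1*(-5))*5)*8)*(-(-5 + 9) + 295) = (((6 + 5)*5)*8)*(-1*4 + 295) = ((11*5)*8)*(-4 + 295) = (55*8)*291 = 440*291 = 128040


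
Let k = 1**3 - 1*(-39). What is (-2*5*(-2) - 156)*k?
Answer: -5440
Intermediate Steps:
k = 40 (k = 1 + 39 = 40)
(-2*5*(-2) - 156)*k = (-2*5*(-2) - 156)*40 = (-10*(-2) - 156)*40 = (20 - 156)*40 = -136*40 = -5440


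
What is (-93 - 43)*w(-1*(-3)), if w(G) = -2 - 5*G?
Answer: 2312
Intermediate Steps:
(-93 - 43)*w(-1*(-3)) = (-93 - 43)*(-2 - (-5)*(-3)) = -136*(-2 - 5*3) = -136*(-2 - 15) = -136*(-17) = 2312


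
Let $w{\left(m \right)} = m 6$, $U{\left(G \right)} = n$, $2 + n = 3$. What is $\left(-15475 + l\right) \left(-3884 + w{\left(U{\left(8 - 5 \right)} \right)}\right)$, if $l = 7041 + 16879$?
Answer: $-32749710$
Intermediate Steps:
$n = 1$ ($n = -2 + 3 = 1$)
$U{\left(G \right)} = 1$
$l = 23920$
$w{\left(m \right)} = 6 m$
$\left(-15475 + l\right) \left(-3884 + w{\left(U{\left(8 - 5 \right)} \right)}\right) = \left(-15475 + 23920\right) \left(-3884 + 6 \cdot 1\right) = 8445 \left(-3884 + 6\right) = 8445 \left(-3878\right) = -32749710$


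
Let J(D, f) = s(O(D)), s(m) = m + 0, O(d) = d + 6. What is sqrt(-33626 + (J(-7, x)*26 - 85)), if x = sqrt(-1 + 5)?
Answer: I*sqrt(33737) ≈ 183.68*I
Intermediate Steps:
O(d) = 6 + d
s(m) = m
x = 2 (x = sqrt(4) = 2)
J(D, f) = 6 + D
sqrt(-33626 + (J(-7, x)*26 - 85)) = sqrt(-33626 + ((6 - 7)*26 - 85)) = sqrt(-33626 + (-1*26 - 85)) = sqrt(-33626 + (-26 - 85)) = sqrt(-33626 - 111) = sqrt(-33737) = I*sqrt(33737)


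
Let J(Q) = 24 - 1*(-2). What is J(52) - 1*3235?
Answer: -3209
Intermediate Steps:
J(Q) = 26 (J(Q) = 24 + 2 = 26)
J(52) - 1*3235 = 26 - 1*3235 = 26 - 3235 = -3209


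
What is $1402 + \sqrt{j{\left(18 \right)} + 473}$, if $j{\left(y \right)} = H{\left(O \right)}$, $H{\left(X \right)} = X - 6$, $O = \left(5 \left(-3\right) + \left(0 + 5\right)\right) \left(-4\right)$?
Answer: $1402 + 13 \sqrt{3} \approx 1424.5$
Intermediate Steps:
$O = 40$ ($O = \left(-15 + 5\right) \left(-4\right) = \left(-10\right) \left(-4\right) = 40$)
$H{\left(X \right)} = -6 + X$ ($H{\left(X \right)} = X - 6 = -6 + X$)
$j{\left(y \right)} = 34$ ($j{\left(y \right)} = -6 + 40 = 34$)
$1402 + \sqrt{j{\left(18 \right)} + 473} = 1402 + \sqrt{34 + 473} = 1402 + \sqrt{507} = 1402 + 13 \sqrt{3}$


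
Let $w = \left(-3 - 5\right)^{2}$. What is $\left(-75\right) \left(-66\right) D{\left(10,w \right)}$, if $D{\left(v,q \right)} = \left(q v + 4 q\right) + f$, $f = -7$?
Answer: $4400550$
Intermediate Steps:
$w = 64$ ($w = \left(-8\right)^{2} = 64$)
$D{\left(v,q \right)} = -7 + 4 q + q v$ ($D{\left(v,q \right)} = \left(q v + 4 q\right) - 7 = \left(4 q + q v\right) - 7 = -7 + 4 q + q v$)
$\left(-75\right) \left(-66\right) D{\left(10,w \right)} = \left(-75\right) \left(-66\right) \left(-7 + 4 \cdot 64 + 64 \cdot 10\right) = 4950 \left(-7 + 256 + 640\right) = 4950 \cdot 889 = 4400550$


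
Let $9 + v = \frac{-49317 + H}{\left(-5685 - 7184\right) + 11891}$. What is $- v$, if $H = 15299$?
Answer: $- \frac{12608}{489} \approx -25.783$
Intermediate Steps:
$v = \frac{12608}{489}$ ($v = -9 + \frac{-49317 + 15299}{\left(-5685 - 7184\right) + 11891} = -9 - \frac{34018}{\left(-5685 - 7184\right) + 11891} = -9 - \frac{34018}{-12869 + 11891} = -9 - \frac{34018}{-978} = -9 - - \frac{17009}{489} = -9 + \frac{17009}{489} = \frac{12608}{489} \approx 25.783$)
$- v = \left(-1\right) \frac{12608}{489} = - \frac{12608}{489}$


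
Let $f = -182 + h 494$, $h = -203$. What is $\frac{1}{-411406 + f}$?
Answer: $- \frac{1}{511870} \approx -1.9536 \cdot 10^{-6}$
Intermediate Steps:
$f = -100464$ ($f = -182 - 100282 = -100464$)
$\frac{1}{-411406 + f} = \frac{1}{-411406 - 100464} = \frac{1}{-511870} = - \frac{1}{511870}$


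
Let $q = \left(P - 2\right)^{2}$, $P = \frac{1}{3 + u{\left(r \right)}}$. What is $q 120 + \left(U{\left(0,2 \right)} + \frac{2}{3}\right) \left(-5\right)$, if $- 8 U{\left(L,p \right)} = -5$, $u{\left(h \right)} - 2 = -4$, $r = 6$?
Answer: $\frac{2725}{24} \approx 113.54$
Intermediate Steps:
$u{\left(h \right)} = -2$ ($u{\left(h \right)} = 2 - 4 = -2$)
$U{\left(L,p \right)} = \frac{5}{8}$ ($U{\left(L,p \right)} = \left(- \frac{1}{8}\right) \left(-5\right) = \frac{5}{8}$)
$P = 1$ ($P = \frac{1}{3 - 2} = 1^{-1} = 1$)
$q = 1$ ($q = \left(1 - 2\right)^{2} = \left(-1\right)^{2} = 1$)
$q 120 + \left(U{\left(0,2 \right)} + \frac{2}{3}\right) \left(-5\right) = 1 \cdot 120 + \left(\frac{5}{8} + \frac{2}{3}\right) \left(-5\right) = 120 + \left(\frac{5}{8} + 2 \cdot \frac{1}{3}\right) \left(-5\right) = 120 + \left(\frac{5}{8} + \frac{2}{3}\right) \left(-5\right) = 120 + \frac{31}{24} \left(-5\right) = 120 - \frac{155}{24} = \frac{2725}{24}$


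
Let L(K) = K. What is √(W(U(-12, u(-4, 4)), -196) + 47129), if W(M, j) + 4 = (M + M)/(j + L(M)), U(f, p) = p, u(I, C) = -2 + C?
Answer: √443398931/97 ≈ 217.08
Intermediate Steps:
W(M, j) = -4 + 2*M/(M + j) (W(M, j) = -4 + (M + M)/(j + M) = -4 + (2*M)/(M + j) = -4 + 2*M/(M + j))
√(W(U(-12, u(-4, 4)), -196) + 47129) = √(2*(-(-2 + 4) - 2*(-196))/((-2 + 4) - 196) + 47129) = √(2*(-1*2 + 392)/(2 - 196) + 47129) = √(2*(-2 + 392)/(-194) + 47129) = √(2*(-1/194)*390 + 47129) = √(-390/97 + 47129) = √(4571123/97) = √443398931/97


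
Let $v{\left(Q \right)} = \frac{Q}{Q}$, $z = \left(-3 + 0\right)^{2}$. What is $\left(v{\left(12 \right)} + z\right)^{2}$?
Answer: $100$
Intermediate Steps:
$z = 9$ ($z = \left(-3\right)^{2} = 9$)
$v{\left(Q \right)} = 1$
$\left(v{\left(12 \right)} + z\right)^{2} = \left(1 + 9\right)^{2} = 10^{2} = 100$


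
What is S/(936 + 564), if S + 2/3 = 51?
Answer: 151/4500 ≈ 0.033556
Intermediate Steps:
S = 151/3 (S = -⅔ + 51 = 151/3 ≈ 50.333)
S/(936 + 564) = (151/3)/(936 + 564) = (151/3)/1500 = (1/1500)*(151/3) = 151/4500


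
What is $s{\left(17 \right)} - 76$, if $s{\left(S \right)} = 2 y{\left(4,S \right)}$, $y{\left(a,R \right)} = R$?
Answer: $-42$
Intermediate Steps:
$s{\left(S \right)} = 2 S$
$s{\left(17 \right)} - 76 = 2 \cdot 17 - 76 = 34 - 76 = -42$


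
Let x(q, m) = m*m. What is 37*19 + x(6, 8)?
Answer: 767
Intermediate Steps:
x(q, m) = m²
37*19 + x(6, 8) = 37*19 + 8² = 703 + 64 = 767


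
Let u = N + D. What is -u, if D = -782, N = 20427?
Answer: -19645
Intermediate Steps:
u = 19645 (u = 20427 - 782 = 19645)
-u = -1*19645 = -19645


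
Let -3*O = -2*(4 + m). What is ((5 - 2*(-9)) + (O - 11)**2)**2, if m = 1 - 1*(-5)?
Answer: 141376/81 ≈ 1745.4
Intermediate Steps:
m = 6 (m = 1 + 5 = 6)
O = 20/3 (O = -(-2)*(4 + 6)/3 = -(-2)*10/3 = -1/3*(-20) = 20/3 ≈ 6.6667)
((5 - 2*(-9)) + (O - 11)**2)**2 = ((5 - 2*(-9)) + (20/3 - 11)**2)**2 = ((5 + 18) + (-13/3)**2)**2 = (23 + 169/9)**2 = (376/9)**2 = 141376/81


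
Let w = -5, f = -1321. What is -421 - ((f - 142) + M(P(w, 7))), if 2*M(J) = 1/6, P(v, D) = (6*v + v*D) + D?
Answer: 12503/12 ≈ 1041.9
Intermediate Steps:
P(v, D) = D + 6*v + D*v (P(v, D) = (6*v + D*v) + D = D + 6*v + D*v)
M(J) = 1/12 (M(J) = (1/2)/6 = (1/2)*(1/6) = 1/12)
-421 - ((f - 142) + M(P(w, 7))) = -421 - ((-1321 - 142) + 1/12) = -421 - (-1463 + 1/12) = -421 - 1*(-17555/12) = -421 + 17555/12 = 12503/12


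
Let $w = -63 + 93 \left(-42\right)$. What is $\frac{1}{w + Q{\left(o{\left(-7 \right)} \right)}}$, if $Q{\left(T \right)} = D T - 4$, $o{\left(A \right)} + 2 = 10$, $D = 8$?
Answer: $- \frac{1}{3909} \approx -0.00025582$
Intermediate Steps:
$o{\left(A \right)} = 8$ ($o{\left(A \right)} = -2 + 10 = 8$)
$w = -3969$ ($w = -63 - 3906 = -3969$)
$Q{\left(T \right)} = -4 + 8 T$ ($Q{\left(T \right)} = 8 T - 4 = -4 + 8 T$)
$\frac{1}{w + Q{\left(o{\left(-7 \right)} \right)}} = \frac{1}{-3969 + \left(-4 + 8 \cdot 8\right)} = \frac{1}{-3969 + \left(-4 + 64\right)} = \frac{1}{-3969 + 60} = \frac{1}{-3909} = - \frac{1}{3909}$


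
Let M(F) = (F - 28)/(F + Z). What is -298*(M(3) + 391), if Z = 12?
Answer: -348064/3 ≈ -1.1602e+5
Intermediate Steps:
M(F) = (-28 + F)/(12 + F) (M(F) = (F - 28)/(F + 12) = (-28 + F)/(12 + F))
-298*(M(3) + 391) = -298*((-28 + 3)/(12 + 3) + 391) = -298*(-25/15 + 391) = -298*((1/15)*(-25) + 391) = -298*(-5/3 + 391) = -298*1168/3 = -348064/3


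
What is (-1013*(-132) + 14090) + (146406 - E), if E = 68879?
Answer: 225333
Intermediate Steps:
(-1013*(-132) + 14090) + (146406 - E) = (-1013*(-132) + 14090) + (146406 - 1*68879) = (133716 + 14090) + (146406 - 68879) = 147806 + 77527 = 225333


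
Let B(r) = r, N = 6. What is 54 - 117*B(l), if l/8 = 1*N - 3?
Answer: -2754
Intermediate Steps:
l = 24 (l = 8*(1*6 - 3) = 8*(6 - 3) = 8*3 = 24)
54 - 117*B(l) = 54 - 117*24 = 54 - 2808 = -2754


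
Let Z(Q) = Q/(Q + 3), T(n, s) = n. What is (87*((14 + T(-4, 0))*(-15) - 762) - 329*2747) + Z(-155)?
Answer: -149432109/152 ≈ -9.8311e+5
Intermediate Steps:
Z(Q) = Q/(3 + Q)
(87*((14 + T(-4, 0))*(-15) - 762) - 329*2747) + Z(-155) = (87*((14 - 4)*(-15) - 762) - 329*2747) - 155/(3 - 155) = (87*(10*(-15) - 762) - 903763) - 155/(-152) = (87*(-150 - 762) - 903763) - 155*(-1/152) = (87*(-912) - 903763) + 155/152 = (-79344 - 903763) + 155/152 = -983107 + 155/152 = -149432109/152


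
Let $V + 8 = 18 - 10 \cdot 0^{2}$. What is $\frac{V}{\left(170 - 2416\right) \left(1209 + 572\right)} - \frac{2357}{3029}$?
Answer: $- \frac{362627972}{466014679} \approx -0.77815$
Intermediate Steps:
$V = 10$ ($V = -8 + \left(18 - 10 \cdot 0^{2}\right) = -8 + \left(18 - 0\right) = -8 + \left(18 + 0\right) = -8 + 18 = 10$)
$\frac{V}{\left(170 - 2416\right) \left(1209 + 572\right)} - \frac{2357}{3029} = \frac{10}{\left(170 - 2416\right) \left(1209 + 572\right)} - \frac{2357}{3029} = \frac{10}{\left(-2246\right) 1781} - \frac{2357}{3029} = \frac{10}{-4000126} - \frac{2357}{3029} = 10 \left(- \frac{1}{4000126}\right) - \frac{2357}{3029} = - \frac{5}{2000063} - \frac{2357}{3029} = - \frac{362627972}{466014679}$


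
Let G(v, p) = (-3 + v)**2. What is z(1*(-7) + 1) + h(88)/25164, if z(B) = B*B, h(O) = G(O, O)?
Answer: 913129/25164 ≈ 36.287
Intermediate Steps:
h(O) = (-3 + O)**2
z(B) = B**2
z(1*(-7) + 1) + h(88)/25164 = (1*(-7) + 1)**2 + (-3 + 88)**2/25164 = (-7 + 1)**2 + 85**2*(1/25164) = (-6)**2 + 7225*(1/25164) = 36 + 7225/25164 = 913129/25164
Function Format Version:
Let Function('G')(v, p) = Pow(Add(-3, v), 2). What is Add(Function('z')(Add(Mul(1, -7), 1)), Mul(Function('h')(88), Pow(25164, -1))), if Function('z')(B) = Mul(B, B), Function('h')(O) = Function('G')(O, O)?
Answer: Rational(913129, 25164) ≈ 36.287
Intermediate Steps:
Function('h')(O) = Pow(Add(-3, O), 2)
Function('z')(B) = Pow(B, 2)
Add(Function('z')(Add(Mul(1, -7), 1)), Mul(Function('h')(88), Pow(25164, -1))) = Add(Pow(Add(Mul(1, -7), 1), 2), Mul(Pow(Add(-3, 88), 2), Pow(25164, -1))) = Add(Pow(Add(-7, 1), 2), Mul(Pow(85, 2), Rational(1, 25164))) = Add(Pow(-6, 2), Mul(7225, Rational(1, 25164))) = Add(36, Rational(7225, 25164)) = Rational(913129, 25164)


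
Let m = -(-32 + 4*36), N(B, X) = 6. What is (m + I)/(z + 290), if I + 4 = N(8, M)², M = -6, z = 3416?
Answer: -40/1853 ≈ -0.021587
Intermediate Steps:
I = 32 (I = -4 + 6² = -4 + 36 = 32)
m = -112 (m = -(-32 + 144) = -1*112 = -112)
(m + I)/(z + 290) = (-112 + 32)/(3416 + 290) = -80/3706 = -80*1/3706 = -40/1853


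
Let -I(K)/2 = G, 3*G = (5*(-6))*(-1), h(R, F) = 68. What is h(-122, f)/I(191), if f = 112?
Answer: -17/5 ≈ -3.4000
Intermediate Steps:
G = 10 (G = ((5*(-6))*(-1))/3 = (-30*(-1))/3 = (⅓)*30 = 10)
I(K) = -20 (I(K) = -2*10 = -20)
h(-122, f)/I(191) = 68/(-20) = 68*(-1/20) = -17/5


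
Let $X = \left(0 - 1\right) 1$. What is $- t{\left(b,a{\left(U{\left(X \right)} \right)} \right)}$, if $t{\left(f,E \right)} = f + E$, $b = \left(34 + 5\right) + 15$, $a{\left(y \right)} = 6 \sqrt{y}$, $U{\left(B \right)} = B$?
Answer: $-54 - 6 i \approx -54.0 - 6.0 i$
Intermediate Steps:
$X = -1$ ($X = \left(-1\right) 1 = -1$)
$b = 54$ ($b = 39 + 15 = 54$)
$t{\left(f,E \right)} = E + f$
$- t{\left(b,a{\left(U{\left(X \right)} \right)} \right)} = - (6 \sqrt{-1} + 54) = - (6 i + 54) = - (54 + 6 i) = -54 - 6 i$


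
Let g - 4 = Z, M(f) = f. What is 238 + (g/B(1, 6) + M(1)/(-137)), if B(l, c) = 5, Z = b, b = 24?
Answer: 166861/685 ≈ 243.59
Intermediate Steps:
Z = 24
g = 28 (g = 4 + 24 = 28)
238 + (g/B(1, 6) + M(1)/(-137)) = 238 + (28/5 + 1/(-137)) = 238 + (28*(⅕) + 1*(-1/137)) = 238 + (28/5 - 1/137) = 238 + 3831/685 = 166861/685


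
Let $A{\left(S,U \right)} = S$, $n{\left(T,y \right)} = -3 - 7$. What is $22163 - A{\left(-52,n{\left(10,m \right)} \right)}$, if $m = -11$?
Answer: $22215$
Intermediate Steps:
$n{\left(T,y \right)} = -10$
$22163 - A{\left(-52,n{\left(10,m \right)} \right)} = 22163 - -52 = 22163 + 52 = 22215$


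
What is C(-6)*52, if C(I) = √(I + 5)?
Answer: 52*I ≈ 52.0*I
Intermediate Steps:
C(I) = √(5 + I)
C(-6)*52 = √(5 - 6)*52 = √(-1)*52 = I*52 = 52*I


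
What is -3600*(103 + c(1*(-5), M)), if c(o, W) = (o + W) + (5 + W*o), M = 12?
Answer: -198000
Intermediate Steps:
c(o, W) = 5 + W + o + W*o (c(o, W) = (W + o) + (5 + W*o) = 5 + W + o + W*o)
-3600*(103 + c(1*(-5), M)) = -3600*(103 + (5 + 12 + 1*(-5) + 12*(1*(-5)))) = -3600*(103 + (5 + 12 - 5 + 12*(-5))) = -3600*(103 + (5 + 12 - 5 - 60)) = -3600*(103 - 48) = -3600*55 = -198000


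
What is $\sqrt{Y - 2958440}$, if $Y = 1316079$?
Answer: $101 i \sqrt{161} \approx 1281.5 i$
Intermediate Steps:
$\sqrt{Y - 2958440} = \sqrt{1316079 - 2958440} = \sqrt{-1642361} = 101 i \sqrt{161}$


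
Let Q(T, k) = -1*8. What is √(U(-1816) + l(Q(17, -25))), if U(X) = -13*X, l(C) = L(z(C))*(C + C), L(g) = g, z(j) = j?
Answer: 2*√5934 ≈ 154.06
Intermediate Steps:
Q(T, k) = -8
l(C) = 2*C² (l(C) = C*(C + C) = C*(2*C) = 2*C²)
√(U(-1816) + l(Q(17, -25))) = √(-13*(-1816) + 2*(-8)²) = √(23608 + 2*64) = √(23608 + 128) = √23736 = 2*√5934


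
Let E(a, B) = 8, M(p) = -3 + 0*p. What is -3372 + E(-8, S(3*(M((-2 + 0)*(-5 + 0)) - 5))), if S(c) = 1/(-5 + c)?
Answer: -3364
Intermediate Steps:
M(p) = -3 (M(p) = -3 + 0 = -3)
-3372 + E(-8, S(3*(M((-2 + 0)*(-5 + 0)) - 5))) = -3372 + 8 = -3364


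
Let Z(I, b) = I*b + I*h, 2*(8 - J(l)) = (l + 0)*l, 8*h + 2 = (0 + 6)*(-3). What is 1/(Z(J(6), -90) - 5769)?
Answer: -1/4844 ≈ -0.00020644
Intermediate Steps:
h = -5/2 (h = -¼ + ((0 + 6)*(-3))/8 = -¼ + (6*(-3))/8 = -¼ + (⅛)*(-18) = -¼ - 9/4 = -5/2 ≈ -2.5000)
J(l) = 8 - l²/2 (J(l) = 8 - (l + 0)*l/2 = 8 - l*l/2 = 8 - l²/2)
Z(I, b) = -5*I/2 + I*b (Z(I, b) = I*b + I*(-5/2) = I*b - 5*I/2 = -5*I/2 + I*b)
1/(Z(J(6), -90) - 5769) = 1/((8 - ½*6²)*(-5 + 2*(-90))/2 - 5769) = 1/((8 - ½*36)*(-5 - 180)/2 - 5769) = 1/((½)*(8 - 18)*(-185) - 5769) = 1/((½)*(-10)*(-185) - 5769) = 1/(925 - 5769) = 1/(-4844) = -1/4844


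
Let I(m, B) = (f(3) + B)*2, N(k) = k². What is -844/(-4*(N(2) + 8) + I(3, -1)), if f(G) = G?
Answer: 211/11 ≈ 19.182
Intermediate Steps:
I(m, B) = 6 + 2*B (I(m, B) = (3 + B)*2 = 6 + 2*B)
-844/(-4*(N(2) + 8) + I(3, -1)) = -844/(-4*(2² + 8) + (6 + 2*(-1))) = -844/(-4*(4 + 8) + (6 - 2)) = -844/(-4*12 + 4) = -844/(-48 + 4) = -844/(-44) = -844*(-1/44) = 211/11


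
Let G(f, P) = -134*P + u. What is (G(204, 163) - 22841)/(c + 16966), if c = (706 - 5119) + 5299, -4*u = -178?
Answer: -89277/35704 ≈ -2.5005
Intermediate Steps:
u = 89/2 (u = -¼*(-178) = 89/2 ≈ 44.500)
G(f, P) = 89/2 - 134*P (G(f, P) = -134*P + 89/2 = 89/2 - 134*P)
c = 886 (c = -4413 + 5299 = 886)
(G(204, 163) - 22841)/(c + 16966) = ((89/2 - 134*163) - 22841)/(886 + 16966) = ((89/2 - 21842) - 22841)/17852 = (-43595/2 - 22841)*(1/17852) = -89277/2*1/17852 = -89277/35704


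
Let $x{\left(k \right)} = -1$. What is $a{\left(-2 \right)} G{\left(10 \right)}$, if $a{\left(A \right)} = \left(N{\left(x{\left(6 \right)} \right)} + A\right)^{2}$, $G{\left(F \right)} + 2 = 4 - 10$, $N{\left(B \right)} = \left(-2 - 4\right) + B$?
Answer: $-648$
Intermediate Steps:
$N{\left(B \right)} = -6 + B$
$G{\left(F \right)} = -8$ ($G{\left(F \right)} = -2 + \left(4 - 10\right) = -2 - 6 = -8$)
$a{\left(A \right)} = \left(-7 + A\right)^{2}$ ($a{\left(A \right)} = \left(\left(-6 - 1\right) + A\right)^{2} = \left(-7 + A\right)^{2}$)
$a{\left(-2 \right)} G{\left(10 \right)} = \left(-7 - 2\right)^{2} \left(-8\right) = \left(-9\right)^{2} \left(-8\right) = 81 \left(-8\right) = -648$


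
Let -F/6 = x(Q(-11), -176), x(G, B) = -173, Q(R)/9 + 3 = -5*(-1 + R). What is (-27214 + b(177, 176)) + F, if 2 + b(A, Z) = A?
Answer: -26001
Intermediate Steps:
Q(R) = 18 - 45*R (Q(R) = -27 + 9*(-5*(-1 + R)) = -27 + 9*(5 - 5*R) = -27 + (45 - 45*R) = 18 - 45*R)
b(A, Z) = -2 + A
F = 1038 (F = -6*(-173) = 1038)
(-27214 + b(177, 176)) + F = (-27214 + (-2 + 177)) + 1038 = (-27214 + 175) + 1038 = -27039 + 1038 = -26001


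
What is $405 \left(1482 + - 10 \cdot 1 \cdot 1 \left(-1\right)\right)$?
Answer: $604260$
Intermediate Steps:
$405 \left(1482 + - 10 \cdot 1 \cdot 1 \left(-1\right)\right) = 405 \left(1482 + \left(-10\right) 1 \left(-1\right)\right) = 405 \left(1482 - -10\right) = 405 \left(1482 + 10\right) = 405 \cdot 1492 = 604260$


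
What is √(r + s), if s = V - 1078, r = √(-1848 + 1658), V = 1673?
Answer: √(595 + I*√190) ≈ 24.394 + 0.2825*I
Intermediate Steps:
r = I*√190 (r = √(-190) = I*√190 ≈ 13.784*I)
s = 595 (s = 1673 - 1078 = 595)
√(r + s) = √(I*√190 + 595) = √(595 + I*√190)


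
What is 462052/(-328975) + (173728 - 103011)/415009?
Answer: -168491613393/136527585775 ≈ -1.2341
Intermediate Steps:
462052/(-328975) + (173728 - 103011)/415009 = 462052*(-1/328975) + 70717*(1/415009) = -462052/328975 + 70717/415009 = -168491613393/136527585775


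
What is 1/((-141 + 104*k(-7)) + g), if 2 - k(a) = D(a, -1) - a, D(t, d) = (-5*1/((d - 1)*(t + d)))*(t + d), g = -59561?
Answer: -1/60482 ≈ -1.6534e-5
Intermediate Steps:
D(t, d) = -5/(-1 + d) (D(t, d) = (-5*1/((-1 + d)*(d + t)))*(d + t) = (-5/((-1 + d)*(d + t)))*(d + t) = -5/(-1 + d))
k(a) = -½ + a (k(a) = 2 - (-5/(-1 - 1) - a) = 2 - (-5/(-2) - a) = 2 - (-5*(-½) - a) = 2 - (5/2 - a) = 2 + (-5/2 + a) = -½ + a)
1/((-141 + 104*k(-7)) + g) = 1/((-141 + 104*(-½ - 7)) - 59561) = 1/((-141 + 104*(-15/2)) - 59561) = 1/((-141 - 780) - 59561) = 1/(-921 - 59561) = 1/(-60482) = -1/60482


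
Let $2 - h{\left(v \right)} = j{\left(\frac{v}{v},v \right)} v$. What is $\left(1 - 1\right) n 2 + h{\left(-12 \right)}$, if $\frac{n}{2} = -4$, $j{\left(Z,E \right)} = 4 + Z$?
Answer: $62$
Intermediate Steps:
$n = -8$ ($n = 2 \left(-4\right) = -8$)
$h{\left(v \right)} = 2 - 5 v$ ($h{\left(v \right)} = 2 - \left(4 + \frac{v}{v}\right) v = 2 - \left(4 + 1\right) v = 2 - 5 v$)
$\left(1 - 1\right) n 2 + h{\left(-12 \right)} = \left(1 - 1\right) \left(-8\right) 2 + \left(2 - -60\right) = 0 \left(-8\right) 2 + \left(2 + 60\right) = 0 \cdot 2 + 62 = 0 + 62 = 62$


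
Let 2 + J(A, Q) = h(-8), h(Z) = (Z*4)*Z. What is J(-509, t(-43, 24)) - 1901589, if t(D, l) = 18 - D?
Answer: -1901335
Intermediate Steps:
h(Z) = 4*Z**2 (h(Z) = (4*Z)*Z = 4*Z**2)
J(A, Q) = 254 (J(A, Q) = -2 + 4*(-8)**2 = -2 + 4*64 = -2 + 256 = 254)
J(-509, t(-43, 24)) - 1901589 = 254 - 1901589 = -1901335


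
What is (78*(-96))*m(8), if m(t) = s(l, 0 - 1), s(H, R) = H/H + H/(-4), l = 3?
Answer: -1872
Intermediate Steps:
s(H, R) = 1 - H/4 (s(H, R) = 1 + H*(-1/4) = 1 - H/4)
m(t) = 1/4 (m(t) = 1 - 1/4*3 = 1 - 3/4 = 1/4)
(78*(-96))*m(8) = (78*(-96))*(1/4) = -7488*1/4 = -1872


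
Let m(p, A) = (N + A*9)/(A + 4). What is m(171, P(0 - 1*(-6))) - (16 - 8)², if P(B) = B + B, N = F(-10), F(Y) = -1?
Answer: -917/16 ≈ -57.313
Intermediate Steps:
N = -1
P(B) = 2*B
m(p, A) = (-1 + 9*A)/(4 + A) (m(p, A) = (-1 + A*9)/(A + 4) = (-1 + 9*A)/(4 + A))
m(171, P(0 - 1*(-6))) - (16 - 8)² = (-1 + 9*(2*(0 - 1*(-6))))/(4 + 2*(0 - 1*(-6))) - (16 - 8)² = (-1 + 9*(2*(0 + 6)))/(4 + 2*(0 + 6)) - 1*8² = (-1 + 9*(2*6))/(4 + 2*6) - 1*64 = (-1 + 9*12)/(4 + 12) - 64 = (-1 + 108)/16 - 64 = (1/16)*107 - 64 = 107/16 - 64 = -917/16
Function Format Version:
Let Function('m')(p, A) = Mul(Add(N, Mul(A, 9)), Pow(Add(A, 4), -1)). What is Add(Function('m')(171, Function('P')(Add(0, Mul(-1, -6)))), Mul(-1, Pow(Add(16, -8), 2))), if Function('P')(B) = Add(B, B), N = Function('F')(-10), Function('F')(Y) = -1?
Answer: Rational(-917, 16) ≈ -57.313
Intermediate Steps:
N = -1
Function('P')(B) = Mul(2, B)
Function('m')(p, A) = Mul(Pow(Add(4, A), -1), Add(-1, Mul(9, A))) (Function('m')(p, A) = Mul(Add(-1, Mul(A, 9)), Pow(Add(A, 4), -1)) = Mul(Add(-1, Mul(9, A)), Pow(Add(4, A), -1)) = Mul(Pow(Add(4, A), -1), Add(-1, Mul(9, A))))
Add(Function('m')(171, Function('P')(Add(0, Mul(-1, -6)))), Mul(-1, Pow(Add(16, -8), 2))) = Add(Mul(Pow(Add(4, Mul(2, Add(0, Mul(-1, -6)))), -1), Add(-1, Mul(9, Mul(2, Add(0, Mul(-1, -6)))))), Mul(-1, Pow(Add(16, -8), 2))) = Add(Mul(Pow(Add(4, Mul(2, Add(0, 6))), -1), Add(-1, Mul(9, Mul(2, Add(0, 6))))), Mul(-1, Pow(8, 2))) = Add(Mul(Pow(Add(4, Mul(2, 6)), -1), Add(-1, Mul(9, Mul(2, 6)))), Mul(-1, 64)) = Add(Mul(Pow(Add(4, 12), -1), Add(-1, Mul(9, 12))), -64) = Add(Mul(Pow(16, -1), Add(-1, 108)), -64) = Add(Mul(Rational(1, 16), 107), -64) = Add(Rational(107, 16), -64) = Rational(-917, 16)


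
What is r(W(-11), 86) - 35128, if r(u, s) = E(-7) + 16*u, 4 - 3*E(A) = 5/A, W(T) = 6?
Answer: -245213/7 ≈ -35030.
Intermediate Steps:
E(A) = 4/3 - 5/(3*A)
r(u, s) = 11/7 + 16*u (r(u, s) = (1/3)*(-5 + 4*(-7))/(-7) + 16*u = (1/3)*(-1/7)*(-5 - 28) + 16*u = (1/3)*(-1/7)*(-33) + 16*u = 11/7 + 16*u)
r(W(-11), 86) - 35128 = (11/7 + 16*6) - 35128 = (11/7 + 96) - 35128 = 683/7 - 35128 = -245213/7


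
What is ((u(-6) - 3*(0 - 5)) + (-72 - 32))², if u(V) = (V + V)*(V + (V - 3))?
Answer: 8281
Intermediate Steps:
u(V) = 2*V*(-3 + 2*V) (u(V) = (2*V)*(V + (-3 + V)) = (2*V)*(-3 + 2*V) = 2*V*(-3 + 2*V))
((u(-6) - 3*(0 - 5)) + (-72 - 32))² = ((2*(-6)*(-3 + 2*(-6)) - 3*(0 - 5)) + (-72 - 32))² = ((2*(-6)*(-3 - 12) - 3*(-5)) - 104)² = ((2*(-6)*(-15) - 1*(-15)) - 104)² = ((180 + 15) - 104)² = (195 - 104)² = 91² = 8281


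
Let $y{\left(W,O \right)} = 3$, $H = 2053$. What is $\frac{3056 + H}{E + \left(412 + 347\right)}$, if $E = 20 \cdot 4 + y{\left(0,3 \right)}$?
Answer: $\frac{5109}{842} \approx 6.0677$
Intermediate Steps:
$E = 83$ ($E = 20 \cdot 4 + 3 = 80 + 3 = 83$)
$\frac{3056 + H}{E + \left(412 + 347\right)} = \frac{3056 + 2053}{83 + \left(412 + 347\right)} = \frac{5109}{83 + 759} = \frac{5109}{842}$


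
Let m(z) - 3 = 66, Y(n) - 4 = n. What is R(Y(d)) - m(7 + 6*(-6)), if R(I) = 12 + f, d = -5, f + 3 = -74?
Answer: -134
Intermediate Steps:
f = -77 (f = -3 - 74 = -77)
Y(n) = 4 + n
m(z) = 69 (m(z) = 3 + 66 = 69)
R(I) = -65 (R(I) = 12 - 77 = -65)
R(Y(d)) - m(7 + 6*(-6)) = -65 - 1*69 = -65 - 69 = -134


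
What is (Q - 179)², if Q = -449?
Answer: 394384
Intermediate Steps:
(Q - 179)² = (-449 - 179)² = (-628)² = 394384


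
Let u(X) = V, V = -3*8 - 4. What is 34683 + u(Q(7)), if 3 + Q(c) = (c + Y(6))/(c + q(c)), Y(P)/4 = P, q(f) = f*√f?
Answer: 34655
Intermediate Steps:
V = -28 (V = -24 - 4 = -28)
q(f) = f^(3/2)
Y(P) = 4*P
Q(c) = -3 + (24 + c)/(c + c^(3/2)) (Q(c) = -3 + (c + 4*6)/(c + c^(3/2)) = -3 + (c + 24)/(c + c^(3/2)) = -3 + (24 + c)/(c + c^(3/2)))
u(X) = -28
34683 + u(Q(7)) = 34683 - 28 = 34655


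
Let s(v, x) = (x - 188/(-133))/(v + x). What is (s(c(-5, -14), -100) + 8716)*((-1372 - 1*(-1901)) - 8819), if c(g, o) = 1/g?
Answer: -4815153552520/66633 ≈ -7.2264e+7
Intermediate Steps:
s(v, x) = (188/133 + x)/(v + x) (s(v, x) = (x - 188*(-1/133))/(v + x) = (x + 188/133)/(v + x) = (188/133 + x)/(v + x))
(s(c(-5, -14), -100) + 8716)*((-1372 - 1*(-1901)) - 8819) = ((188/133 - 100)/(1/(-5) - 100) + 8716)*((-1372 - 1*(-1901)) - 8819) = (-13112/133/(-1/5 - 100) + 8716)*((-1372 + 1901) - 8819) = (-13112/133/(-501/5) + 8716)*(529 - 8819) = (-5/501*(-13112/133) + 8716)*(-8290) = (65560/66633 + 8716)*(-8290) = (580838788/66633)*(-8290) = -4815153552520/66633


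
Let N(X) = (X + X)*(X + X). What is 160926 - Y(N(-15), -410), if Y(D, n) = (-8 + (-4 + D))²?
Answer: -627618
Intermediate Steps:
N(X) = 4*X² (N(X) = (2*X)*(2*X) = 4*X²)
Y(D, n) = (-12 + D)²
160926 - Y(N(-15), -410) = 160926 - (-12 + 4*(-15)²)² = 160926 - (-12 + 4*225)² = 160926 - (-12 + 900)² = 160926 - 1*888² = 160926 - 1*788544 = 160926 - 788544 = -627618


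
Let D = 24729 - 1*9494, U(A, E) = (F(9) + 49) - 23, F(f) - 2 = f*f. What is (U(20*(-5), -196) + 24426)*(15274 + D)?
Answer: 748538315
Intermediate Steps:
F(f) = 2 + f² (F(f) = 2 + f*f = 2 + f²)
U(A, E) = 109 (U(A, E) = ((2 + 9²) + 49) - 23 = ((2 + 81) + 49) - 23 = (83 + 49) - 23 = 132 - 23 = 109)
D = 15235 (D = 24729 - 9494 = 15235)
(U(20*(-5), -196) + 24426)*(15274 + D) = (109 + 24426)*(15274 + 15235) = 24535*30509 = 748538315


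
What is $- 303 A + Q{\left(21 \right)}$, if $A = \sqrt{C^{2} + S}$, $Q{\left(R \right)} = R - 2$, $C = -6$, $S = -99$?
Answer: $19 - 909 i \sqrt{7} \approx 19.0 - 2405.0 i$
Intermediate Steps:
$Q{\left(R \right)} = -2 + R$
$A = 3 i \sqrt{7}$ ($A = \sqrt{\left(-6\right)^{2} - 99} = \sqrt{36 - 99} = \sqrt{-63} = 3 i \sqrt{7} \approx 7.9373 i$)
$- 303 A + Q{\left(21 \right)} = - 303 \cdot 3 i \sqrt{7} + \left(-2 + 21\right) = - 909 i \sqrt{7} + 19 = 19 - 909 i \sqrt{7}$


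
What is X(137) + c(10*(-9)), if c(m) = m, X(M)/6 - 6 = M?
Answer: 768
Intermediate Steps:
X(M) = 36 + 6*M
X(137) + c(10*(-9)) = (36 + 6*137) + 10*(-9) = (36 + 822) - 90 = 858 - 90 = 768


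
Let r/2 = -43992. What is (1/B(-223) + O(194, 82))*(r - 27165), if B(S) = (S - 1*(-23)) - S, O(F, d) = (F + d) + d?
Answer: -948252015/23 ≈ -4.1228e+7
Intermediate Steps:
r = -87984 (r = 2*(-43992) = -87984)
O(F, d) = F + 2*d
B(S) = 23 (B(S) = (S + 23) - S = (23 + S) - S = 23)
(1/B(-223) + O(194, 82))*(r - 27165) = (1/23 + (194 + 2*82))*(-87984 - 27165) = (1/23 + (194 + 164))*(-115149) = (1/23 + 358)*(-115149) = (8235/23)*(-115149) = -948252015/23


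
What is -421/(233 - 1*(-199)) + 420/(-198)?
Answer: -14711/4752 ≈ -3.0957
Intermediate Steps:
-421/(233 - 1*(-199)) + 420/(-198) = -421/(233 + 199) + 420*(-1/198) = -421/432 - 70/33 = -14711/4752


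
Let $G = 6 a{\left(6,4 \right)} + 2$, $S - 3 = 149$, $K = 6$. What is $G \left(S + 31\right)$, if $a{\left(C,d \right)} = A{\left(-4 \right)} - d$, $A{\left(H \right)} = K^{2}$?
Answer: $35502$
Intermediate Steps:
$S = 152$ ($S = 3 + 149 = 152$)
$A{\left(H \right)} = 36$ ($A{\left(H \right)} = 6^{2} = 36$)
$a{\left(C,d \right)} = 36 - d$
$G = 194$ ($G = 6 \left(36 - 4\right) + 2 = 6 \cdot 32 + 2 = 192 + 2 = 194$)
$G \left(S + 31\right) = 194 \left(152 + 31\right) = 194 \cdot 183 = 35502$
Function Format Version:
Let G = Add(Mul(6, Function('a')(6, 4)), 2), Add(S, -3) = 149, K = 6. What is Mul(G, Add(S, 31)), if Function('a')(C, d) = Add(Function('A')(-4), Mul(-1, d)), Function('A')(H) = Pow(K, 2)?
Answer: 35502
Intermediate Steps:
S = 152 (S = Add(3, 149) = 152)
Function('A')(H) = 36 (Function('A')(H) = Pow(6, 2) = 36)
Function('a')(C, d) = Add(36, Mul(-1, d))
G = 194 (G = Add(Mul(6, Add(36, Mul(-1, 4))), 2) = Add(Mul(6, Add(36, -4)), 2) = Add(Mul(6, 32), 2) = Add(192, 2) = 194)
Mul(G, Add(S, 31)) = Mul(194, Add(152, 31)) = Mul(194, 183) = 35502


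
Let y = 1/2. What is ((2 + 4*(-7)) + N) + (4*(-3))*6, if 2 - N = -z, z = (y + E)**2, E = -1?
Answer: -383/4 ≈ -95.750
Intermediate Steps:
y = 1/2 ≈ 0.50000
z = 1/4 (z = (1/2 - 1)**2 = (-1/2)**2 = 1/4 ≈ 0.25000)
N = 9/4 (N = 2 - (-1)/4 = 2 - 1*(-1/4) = 2 + 1/4 = 9/4 ≈ 2.2500)
((2 + 4*(-7)) + N) + (4*(-3))*6 = ((2 + 4*(-7)) + 9/4) + (4*(-3))*6 = ((2 - 28) + 9/4) - 12*6 = (-26 + 9/4) - 72 = -95/4 - 72 = -383/4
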